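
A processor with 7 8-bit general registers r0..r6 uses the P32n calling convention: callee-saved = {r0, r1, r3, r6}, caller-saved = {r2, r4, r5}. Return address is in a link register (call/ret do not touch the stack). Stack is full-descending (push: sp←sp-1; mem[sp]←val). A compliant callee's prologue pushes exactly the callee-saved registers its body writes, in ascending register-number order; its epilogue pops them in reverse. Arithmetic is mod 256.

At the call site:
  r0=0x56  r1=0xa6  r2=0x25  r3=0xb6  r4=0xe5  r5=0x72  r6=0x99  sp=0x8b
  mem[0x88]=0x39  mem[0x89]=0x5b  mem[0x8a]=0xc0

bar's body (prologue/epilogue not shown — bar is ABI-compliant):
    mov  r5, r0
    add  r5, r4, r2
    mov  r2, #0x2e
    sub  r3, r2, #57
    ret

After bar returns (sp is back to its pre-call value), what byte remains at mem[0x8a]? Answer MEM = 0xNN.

prologue: push r3 → mem[0x8a]=0xb6, sp=0x8a
body[0] mov  r5, r0 → r5=0x56
body[1] add  r5, r4, r2 → r5=0x0a
body[2] mov  r2, #0x2e → r2=0x2e
body[3] sub  r3, r2, #57 → r3=0xf5
epilogue: pop r3=0xb6, sp=0x8b
prologue pushed ['r3'] at ['0x8a']

MEM = 0xb6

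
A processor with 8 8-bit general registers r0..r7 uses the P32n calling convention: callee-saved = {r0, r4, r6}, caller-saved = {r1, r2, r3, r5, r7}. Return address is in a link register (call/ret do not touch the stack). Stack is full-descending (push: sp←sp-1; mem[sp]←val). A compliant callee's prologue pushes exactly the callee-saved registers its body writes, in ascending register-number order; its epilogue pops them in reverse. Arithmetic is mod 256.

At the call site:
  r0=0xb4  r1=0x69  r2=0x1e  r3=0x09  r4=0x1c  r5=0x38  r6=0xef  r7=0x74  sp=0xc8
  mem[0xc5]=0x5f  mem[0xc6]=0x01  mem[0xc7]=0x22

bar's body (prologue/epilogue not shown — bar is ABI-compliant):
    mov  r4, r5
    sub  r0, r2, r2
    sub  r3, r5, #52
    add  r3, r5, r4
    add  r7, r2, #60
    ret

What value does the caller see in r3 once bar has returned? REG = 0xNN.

prologue: push r0 → mem[0xc7]=0xb4, sp=0xc7
prologue: push r4 → mem[0xc6]=0x1c, sp=0xc6
body[0] mov  r4, r5 → r4=0x38
body[1] sub  r0, r2, r2 → r0=0x00
body[2] sub  r3, r5, #52 → r3=0x04
body[3] add  r3, r5, r4 → r3=0x70
body[4] add  r7, r2, #60 → r7=0x5a
epilogue: pop r4=0x1c, sp=0xc7
epilogue: pop r0=0xb4, sp=0xc8
r3 is caller-saved → body value

REG = 0x70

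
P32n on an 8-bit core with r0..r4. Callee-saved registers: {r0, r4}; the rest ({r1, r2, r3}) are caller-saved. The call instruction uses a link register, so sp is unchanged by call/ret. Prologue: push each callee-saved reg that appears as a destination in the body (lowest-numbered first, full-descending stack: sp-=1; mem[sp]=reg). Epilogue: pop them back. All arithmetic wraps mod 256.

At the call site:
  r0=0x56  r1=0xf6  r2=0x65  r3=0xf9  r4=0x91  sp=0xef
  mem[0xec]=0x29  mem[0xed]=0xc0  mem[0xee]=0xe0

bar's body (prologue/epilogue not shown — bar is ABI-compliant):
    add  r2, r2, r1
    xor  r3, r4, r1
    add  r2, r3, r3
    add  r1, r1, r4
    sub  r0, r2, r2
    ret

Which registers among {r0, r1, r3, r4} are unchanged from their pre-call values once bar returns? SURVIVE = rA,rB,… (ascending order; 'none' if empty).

prologue: push r0 -> mem[0xee]=0x56, sp=0xee
body[0] add  r2, r2, r1 -> r2=0x5b
body[1] xor  r3, r4, r1 -> r3=0x67
body[2] add  r2, r3, r3 -> r2=0xce
body[3] add  r1, r1, r4 -> r1=0x87
body[4] sub  r0, r2, r2 -> r0=0x00
epilogue: pop r0=0x56, sp=0xef
r0: callee-saved, written=True
r1: caller-saved, written=True
r3: caller-saved, written=True
r4: callee-saved, written=False

SURVIVE = r0,r4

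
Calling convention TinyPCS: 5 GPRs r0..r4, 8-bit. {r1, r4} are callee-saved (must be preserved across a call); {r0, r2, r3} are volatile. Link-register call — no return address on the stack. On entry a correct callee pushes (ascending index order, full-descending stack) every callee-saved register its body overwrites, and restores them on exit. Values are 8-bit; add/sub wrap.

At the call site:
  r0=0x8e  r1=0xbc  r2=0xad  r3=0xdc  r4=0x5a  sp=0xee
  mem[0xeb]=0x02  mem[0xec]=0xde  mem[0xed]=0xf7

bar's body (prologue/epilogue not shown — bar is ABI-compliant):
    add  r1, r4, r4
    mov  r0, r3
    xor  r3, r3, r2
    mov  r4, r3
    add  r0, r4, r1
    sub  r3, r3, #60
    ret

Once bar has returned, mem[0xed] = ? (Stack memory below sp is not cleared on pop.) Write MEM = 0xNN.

prologue: push r1 → mem[0xed]=0xbc, sp=0xed
prologue: push r4 → mem[0xec]=0x5a, sp=0xec
body[0] add  r1, r4, r4 → r1=0xb4
body[1] mov  r0, r3 → r0=0xdc
body[2] xor  r3, r3, r2 → r3=0x71
body[3] mov  r4, r3 → r4=0x71
body[4] add  r0, r4, r1 → r0=0x25
body[5] sub  r3, r3, #60 → r3=0x35
epilogue: pop r4=0x5a, sp=0xed
epilogue: pop r1=0xbc, sp=0xee
prologue pushed ['r1', 'r4'] at ['0xed', '0xec']

MEM = 0xbc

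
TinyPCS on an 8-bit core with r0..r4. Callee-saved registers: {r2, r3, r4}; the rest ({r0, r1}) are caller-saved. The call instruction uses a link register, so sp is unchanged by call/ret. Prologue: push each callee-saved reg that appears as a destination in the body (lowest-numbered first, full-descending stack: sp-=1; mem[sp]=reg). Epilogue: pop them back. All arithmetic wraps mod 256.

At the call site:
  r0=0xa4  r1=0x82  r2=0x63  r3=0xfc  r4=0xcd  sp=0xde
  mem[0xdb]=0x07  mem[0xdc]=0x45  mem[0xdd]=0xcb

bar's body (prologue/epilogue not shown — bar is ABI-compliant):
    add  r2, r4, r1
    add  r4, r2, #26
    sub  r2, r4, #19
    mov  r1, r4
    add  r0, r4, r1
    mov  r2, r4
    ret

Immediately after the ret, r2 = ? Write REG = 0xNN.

REG = 0x63

prologue: push r2 → mem[0xdd]=0x63, sp=0xdd
prologue: push r4 → mem[0xdc]=0xcd, sp=0xdc
body[0] add  r2, r4, r1 → r2=0x4f
body[1] add  r4, r2, #26 → r4=0x69
body[2] sub  r2, r4, #19 → r2=0x56
body[3] mov  r1, r4 → r1=0x69
body[4] add  r0, r4, r1 → r0=0xd2
body[5] mov  r2, r4 → r2=0x69
epilogue: pop r4=0xcd, sp=0xdd
epilogue: pop r2=0x63, sp=0xde
r2 is callee-saved → restored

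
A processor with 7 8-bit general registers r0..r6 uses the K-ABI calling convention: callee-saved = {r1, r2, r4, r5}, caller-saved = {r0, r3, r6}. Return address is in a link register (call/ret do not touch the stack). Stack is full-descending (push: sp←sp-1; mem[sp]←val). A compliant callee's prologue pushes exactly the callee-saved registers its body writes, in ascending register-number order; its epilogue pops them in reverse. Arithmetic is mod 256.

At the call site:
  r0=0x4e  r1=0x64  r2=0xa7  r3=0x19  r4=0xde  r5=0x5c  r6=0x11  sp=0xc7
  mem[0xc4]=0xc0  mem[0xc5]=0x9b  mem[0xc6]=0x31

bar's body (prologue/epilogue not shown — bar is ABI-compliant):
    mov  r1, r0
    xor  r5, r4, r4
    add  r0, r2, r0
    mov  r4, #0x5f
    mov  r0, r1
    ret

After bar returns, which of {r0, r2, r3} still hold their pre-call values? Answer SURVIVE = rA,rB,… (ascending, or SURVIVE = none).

SURVIVE = r0,r2,r3

prologue: push r1 -> mem[0xc6]=0x64, sp=0xc6
prologue: push r4 -> mem[0xc5]=0xde, sp=0xc5
prologue: push r5 -> mem[0xc4]=0x5c, sp=0xc4
body[0] mov  r1, r0 -> r1=0x4e
body[1] xor  r5, r4, r4 -> r5=0x00
body[2] add  r0, r2, r0 -> r0=0xf5
body[3] mov  r4, #0x5f -> r4=0x5f
body[4] mov  r0, r1 -> r0=0x4e
epilogue: pop r5=0x5c, sp=0xc5
epilogue: pop r4=0xde, sp=0xc6
epilogue: pop r1=0x64, sp=0xc7
r0: caller-saved, written=True
r2: callee-saved, written=False
r3: caller-saved, written=False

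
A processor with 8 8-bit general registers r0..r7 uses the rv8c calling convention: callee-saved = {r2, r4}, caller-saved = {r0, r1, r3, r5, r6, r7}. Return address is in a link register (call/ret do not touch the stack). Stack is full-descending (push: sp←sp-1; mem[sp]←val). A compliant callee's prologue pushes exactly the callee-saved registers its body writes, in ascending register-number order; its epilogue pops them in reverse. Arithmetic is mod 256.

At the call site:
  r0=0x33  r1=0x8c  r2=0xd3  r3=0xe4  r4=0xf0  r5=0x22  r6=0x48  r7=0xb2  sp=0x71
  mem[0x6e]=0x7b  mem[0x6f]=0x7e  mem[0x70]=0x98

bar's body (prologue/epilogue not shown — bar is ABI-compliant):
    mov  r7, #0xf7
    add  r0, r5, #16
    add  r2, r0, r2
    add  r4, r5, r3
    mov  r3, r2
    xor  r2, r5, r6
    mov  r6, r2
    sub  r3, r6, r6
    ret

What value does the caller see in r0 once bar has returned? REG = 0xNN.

REG = 0x32

prologue: push r2 -> mem[0x70]=0xd3, sp=0x70
prologue: push r4 -> mem[0x6f]=0xf0, sp=0x6f
body[0] mov  r7, #0xf7 -> r7=0xf7
body[1] add  r0, r5, #16 -> r0=0x32
body[2] add  r2, r0, r2 -> r2=0x05
body[3] add  r4, r5, r3 -> r4=0x06
body[4] mov  r3, r2 -> r3=0x05
body[5] xor  r2, r5, r6 -> r2=0x6a
body[6] mov  r6, r2 -> r6=0x6a
body[7] sub  r3, r6, r6 -> r3=0x00
epilogue: pop r4=0xf0, sp=0x70
epilogue: pop r2=0xd3, sp=0x71
r0 is caller-saved -> body value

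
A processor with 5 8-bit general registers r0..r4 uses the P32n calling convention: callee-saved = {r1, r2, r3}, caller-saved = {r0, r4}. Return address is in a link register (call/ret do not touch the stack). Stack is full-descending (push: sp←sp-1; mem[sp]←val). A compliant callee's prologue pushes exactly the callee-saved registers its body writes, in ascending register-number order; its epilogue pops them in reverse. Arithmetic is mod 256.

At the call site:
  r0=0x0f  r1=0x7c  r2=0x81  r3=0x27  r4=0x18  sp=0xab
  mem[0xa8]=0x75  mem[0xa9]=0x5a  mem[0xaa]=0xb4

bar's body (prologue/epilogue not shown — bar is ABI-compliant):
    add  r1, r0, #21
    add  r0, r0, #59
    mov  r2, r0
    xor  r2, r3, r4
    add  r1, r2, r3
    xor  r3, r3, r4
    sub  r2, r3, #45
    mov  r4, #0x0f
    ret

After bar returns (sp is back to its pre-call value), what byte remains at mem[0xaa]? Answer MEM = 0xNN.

MEM = 0x7c

prologue: push r1 → mem[0xaa]=0x7c, sp=0xaa
prologue: push r2 → mem[0xa9]=0x81, sp=0xa9
prologue: push r3 → mem[0xa8]=0x27, sp=0xa8
body[0] add  r1, r0, #21 → r1=0x24
body[1] add  r0, r0, #59 → r0=0x4a
body[2] mov  r2, r0 → r2=0x4a
body[3] xor  r2, r3, r4 → r2=0x3f
body[4] add  r1, r2, r3 → r1=0x66
body[5] xor  r3, r3, r4 → r3=0x3f
body[6] sub  r2, r3, #45 → r2=0x12
body[7] mov  r4, #0x0f → r4=0x0f
epilogue: pop r3=0x27, sp=0xa9
epilogue: pop r2=0x81, sp=0xaa
epilogue: pop r1=0x7c, sp=0xab
prologue pushed ['r1', 'r2', 'r3'] at ['0xaa', '0xa9', '0xa8']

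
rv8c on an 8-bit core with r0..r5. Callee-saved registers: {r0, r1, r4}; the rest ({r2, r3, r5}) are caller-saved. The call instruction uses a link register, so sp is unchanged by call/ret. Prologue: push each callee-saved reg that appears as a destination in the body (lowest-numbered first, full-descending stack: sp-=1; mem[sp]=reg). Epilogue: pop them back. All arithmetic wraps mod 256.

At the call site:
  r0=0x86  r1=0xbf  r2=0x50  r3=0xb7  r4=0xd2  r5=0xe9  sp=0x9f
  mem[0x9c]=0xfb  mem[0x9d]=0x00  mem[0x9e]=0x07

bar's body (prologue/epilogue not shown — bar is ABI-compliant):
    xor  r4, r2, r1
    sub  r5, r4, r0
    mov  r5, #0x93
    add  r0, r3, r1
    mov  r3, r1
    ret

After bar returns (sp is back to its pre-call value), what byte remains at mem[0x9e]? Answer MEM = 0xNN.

prologue: push r0 → mem[0x9e]=0x86, sp=0x9e
prologue: push r4 → mem[0x9d]=0xd2, sp=0x9d
body[0] xor  r4, r2, r1 → r4=0xef
body[1] sub  r5, r4, r0 → r5=0x69
body[2] mov  r5, #0x93 → r5=0x93
body[3] add  r0, r3, r1 → r0=0x76
body[4] mov  r3, r1 → r3=0xbf
epilogue: pop r4=0xd2, sp=0x9e
epilogue: pop r0=0x86, sp=0x9f
prologue pushed ['r0', 'r4'] at ['0x9e', '0x9d']

MEM = 0x86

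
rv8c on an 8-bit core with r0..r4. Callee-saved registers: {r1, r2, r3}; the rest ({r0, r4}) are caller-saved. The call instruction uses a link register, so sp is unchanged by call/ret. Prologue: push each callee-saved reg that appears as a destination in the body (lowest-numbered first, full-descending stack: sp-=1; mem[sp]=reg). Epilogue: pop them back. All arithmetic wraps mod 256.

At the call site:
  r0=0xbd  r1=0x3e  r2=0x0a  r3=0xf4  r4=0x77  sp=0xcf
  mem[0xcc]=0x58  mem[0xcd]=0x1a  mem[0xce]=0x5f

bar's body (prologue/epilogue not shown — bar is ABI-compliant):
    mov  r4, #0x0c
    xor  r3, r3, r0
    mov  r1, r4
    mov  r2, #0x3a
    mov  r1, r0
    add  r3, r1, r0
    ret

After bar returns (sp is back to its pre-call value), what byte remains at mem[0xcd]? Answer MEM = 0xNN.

MEM = 0x0a

prologue: push r1 -> mem[0xce]=0x3e, sp=0xce
prologue: push r2 -> mem[0xcd]=0x0a, sp=0xcd
prologue: push r3 -> mem[0xcc]=0xf4, sp=0xcc
body[0] mov  r4, #0x0c -> r4=0x0c
body[1] xor  r3, r3, r0 -> r3=0x49
body[2] mov  r1, r4 -> r1=0x0c
body[3] mov  r2, #0x3a -> r2=0x3a
body[4] mov  r1, r0 -> r1=0xbd
body[5] add  r3, r1, r0 -> r3=0x7a
epilogue: pop r3=0xf4, sp=0xcd
epilogue: pop r2=0x0a, sp=0xce
epilogue: pop r1=0x3e, sp=0xcf
prologue pushed ['r1', 'r2', 'r3'] at ['0xce', '0xcd', '0xcc']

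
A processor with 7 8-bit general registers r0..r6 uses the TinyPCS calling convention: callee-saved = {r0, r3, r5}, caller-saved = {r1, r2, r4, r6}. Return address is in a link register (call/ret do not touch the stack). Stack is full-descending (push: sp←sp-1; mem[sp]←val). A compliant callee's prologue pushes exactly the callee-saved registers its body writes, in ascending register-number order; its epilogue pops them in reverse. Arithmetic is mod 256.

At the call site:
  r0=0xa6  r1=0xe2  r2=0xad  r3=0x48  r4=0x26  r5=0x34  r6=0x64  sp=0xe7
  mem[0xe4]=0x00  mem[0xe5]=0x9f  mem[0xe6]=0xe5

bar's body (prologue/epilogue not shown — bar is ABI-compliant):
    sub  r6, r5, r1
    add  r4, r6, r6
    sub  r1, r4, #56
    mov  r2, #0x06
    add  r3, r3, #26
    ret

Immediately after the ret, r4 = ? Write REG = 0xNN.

REG = 0xa4

prologue: push r3 -> mem[0xe6]=0x48, sp=0xe6
body[0] sub  r6, r5, r1 -> r6=0x52
body[1] add  r4, r6, r6 -> r4=0xa4
body[2] sub  r1, r4, #56 -> r1=0x6c
body[3] mov  r2, #0x06 -> r2=0x06
body[4] add  r3, r3, #26 -> r3=0x62
epilogue: pop r3=0x48, sp=0xe7
r4 is caller-saved -> body value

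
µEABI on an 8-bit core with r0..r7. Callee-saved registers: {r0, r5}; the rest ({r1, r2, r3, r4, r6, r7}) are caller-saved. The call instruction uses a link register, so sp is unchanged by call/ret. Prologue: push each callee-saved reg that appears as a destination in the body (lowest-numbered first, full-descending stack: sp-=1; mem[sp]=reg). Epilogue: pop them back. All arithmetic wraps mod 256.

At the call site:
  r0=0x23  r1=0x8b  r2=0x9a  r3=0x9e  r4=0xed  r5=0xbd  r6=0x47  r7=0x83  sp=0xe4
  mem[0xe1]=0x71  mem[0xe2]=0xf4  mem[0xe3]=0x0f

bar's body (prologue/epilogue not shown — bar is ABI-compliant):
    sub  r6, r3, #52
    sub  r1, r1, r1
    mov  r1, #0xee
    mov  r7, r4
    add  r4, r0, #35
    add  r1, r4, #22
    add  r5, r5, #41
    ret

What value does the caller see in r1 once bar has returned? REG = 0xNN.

prologue: push r5 → mem[0xe3]=0xbd, sp=0xe3
body[0] sub  r6, r3, #52 → r6=0x6a
body[1] sub  r1, r1, r1 → r1=0x00
body[2] mov  r1, #0xee → r1=0xee
body[3] mov  r7, r4 → r7=0xed
body[4] add  r4, r0, #35 → r4=0x46
body[5] add  r1, r4, #22 → r1=0x5c
body[6] add  r5, r5, #41 → r5=0xe6
epilogue: pop r5=0xbd, sp=0xe4
r1 is caller-saved → body value

REG = 0x5c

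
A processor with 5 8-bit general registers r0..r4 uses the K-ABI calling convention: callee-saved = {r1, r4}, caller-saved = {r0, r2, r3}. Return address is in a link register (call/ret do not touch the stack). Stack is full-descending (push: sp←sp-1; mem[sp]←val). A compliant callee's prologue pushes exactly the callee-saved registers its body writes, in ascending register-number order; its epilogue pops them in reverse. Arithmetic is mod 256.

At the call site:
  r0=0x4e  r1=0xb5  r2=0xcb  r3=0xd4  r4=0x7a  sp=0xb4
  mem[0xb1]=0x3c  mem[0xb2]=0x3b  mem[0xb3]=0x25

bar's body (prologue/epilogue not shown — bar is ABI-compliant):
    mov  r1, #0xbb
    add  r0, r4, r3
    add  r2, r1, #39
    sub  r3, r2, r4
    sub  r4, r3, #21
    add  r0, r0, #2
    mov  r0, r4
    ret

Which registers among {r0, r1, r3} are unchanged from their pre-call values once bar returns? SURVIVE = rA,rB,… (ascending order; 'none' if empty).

prologue: push r1 -> mem[0xb3]=0xb5, sp=0xb3
prologue: push r4 -> mem[0xb2]=0x7a, sp=0xb2
body[0] mov  r1, #0xbb -> r1=0xbb
body[1] add  r0, r4, r3 -> r0=0x4e
body[2] add  r2, r1, #39 -> r2=0xe2
body[3] sub  r3, r2, r4 -> r3=0x68
body[4] sub  r4, r3, #21 -> r4=0x53
body[5] add  r0, r0, #2 -> r0=0x50
body[6] mov  r0, r4 -> r0=0x53
epilogue: pop r4=0x7a, sp=0xb3
epilogue: pop r1=0xb5, sp=0xb4
r0: caller-saved, written=True
r1: callee-saved, written=True
r3: caller-saved, written=True

SURVIVE = r1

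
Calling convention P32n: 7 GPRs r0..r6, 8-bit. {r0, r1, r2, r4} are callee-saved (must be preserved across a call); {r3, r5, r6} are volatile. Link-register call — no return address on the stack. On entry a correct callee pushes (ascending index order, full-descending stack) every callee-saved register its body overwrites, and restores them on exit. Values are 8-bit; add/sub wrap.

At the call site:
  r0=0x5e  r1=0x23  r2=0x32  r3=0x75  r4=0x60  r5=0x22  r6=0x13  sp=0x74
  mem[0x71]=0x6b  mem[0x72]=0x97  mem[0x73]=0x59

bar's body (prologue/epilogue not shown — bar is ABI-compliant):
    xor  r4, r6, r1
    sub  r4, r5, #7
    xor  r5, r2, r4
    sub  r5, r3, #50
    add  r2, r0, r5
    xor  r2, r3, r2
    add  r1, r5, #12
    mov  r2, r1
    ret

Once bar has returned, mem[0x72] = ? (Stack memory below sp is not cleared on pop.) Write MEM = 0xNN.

prologue: push r1 -> mem[0x73]=0x23, sp=0x73
prologue: push r2 -> mem[0x72]=0x32, sp=0x72
prologue: push r4 -> mem[0x71]=0x60, sp=0x71
body[0] xor  r4, r6, r1 -> r4=0x30
body[1] sub  r4, r5, #7 -> r4=0x1b
body[2] xor  r5, r2, r4 -> r5=0x29
body[3] sub  r5, r3, #50 -> r5=0x43
body[4] add  r2, r0, r5 -> r2=0xa1
body[5] xor  r2, r3, r2 -> r2=0xd4
body[6] add  r1, r5, #12 -> r1=0x4f
body[7] mov  r2, r1 -> r2=0x4f
epilogue: pop r4=0x60, sp=0x72
epilogue: pop r2=0x32, sp=0x73
epilogue: pop r1=0x23, sp=0x74
prologue pushed ['r1', 'r2', 'r4'] at ['0x73', '0x72', '0x71']

MEM = 0x32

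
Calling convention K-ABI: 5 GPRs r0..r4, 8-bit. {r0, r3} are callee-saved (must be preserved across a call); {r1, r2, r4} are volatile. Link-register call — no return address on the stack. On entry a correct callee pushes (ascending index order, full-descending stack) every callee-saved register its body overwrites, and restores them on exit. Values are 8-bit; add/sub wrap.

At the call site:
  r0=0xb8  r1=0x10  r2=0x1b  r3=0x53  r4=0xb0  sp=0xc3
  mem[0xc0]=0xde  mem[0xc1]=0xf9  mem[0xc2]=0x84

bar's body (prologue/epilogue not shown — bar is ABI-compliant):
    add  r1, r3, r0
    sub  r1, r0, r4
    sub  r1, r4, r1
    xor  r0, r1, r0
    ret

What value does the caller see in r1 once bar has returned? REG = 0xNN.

prologue: push r0 -> mem[0xc2]=0xb8, sp=0xc2
body[0] add  r1, r3, r0 -> r1=0x0b
body[1] sub  r1, r0, r4 -> r1=0x08
body[2] sub  r1, r4, r1 -> r1=0xa8
body[3] xor  r0, r1, r0 -> r0=0x10
epilogue: pop r0=0xb8, sp=0xc3
r1 is caller-saved -> body value

REG = 0xa8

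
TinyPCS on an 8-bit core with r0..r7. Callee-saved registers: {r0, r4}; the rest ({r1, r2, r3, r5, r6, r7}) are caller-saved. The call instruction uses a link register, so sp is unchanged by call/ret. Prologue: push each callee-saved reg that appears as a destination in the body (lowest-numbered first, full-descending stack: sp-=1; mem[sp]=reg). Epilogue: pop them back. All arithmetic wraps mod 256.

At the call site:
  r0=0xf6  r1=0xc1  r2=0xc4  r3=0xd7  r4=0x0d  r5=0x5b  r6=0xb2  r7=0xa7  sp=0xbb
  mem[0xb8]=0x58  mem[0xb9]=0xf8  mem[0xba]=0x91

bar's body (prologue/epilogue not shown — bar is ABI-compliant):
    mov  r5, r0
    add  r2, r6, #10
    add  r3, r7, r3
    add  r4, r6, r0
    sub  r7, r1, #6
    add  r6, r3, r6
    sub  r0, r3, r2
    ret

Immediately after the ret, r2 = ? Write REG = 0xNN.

REG = 0xbc

prologue: push r0 → mem[0xba]=0xf6, sp=0xba
prologue: push r4 → mem[0xb9]=0x0d, sp=0xb9
body[0] mov  r5, r0 → r5=0xf6
body[1] add  r2, r6, #10 → r2=0xbc
body[2] add  r3, r7, r3 → r3=0x7e
body[3] add  r4, r6, r0 → r4=0xa8
body[4] sub  r7, r1, #6 → r7=0xbb
body[5] add  r6, r3, r6 → r6=0x30
body[6] sub  r0, r3, r2 → r0=0xc2
epilogue: pop r4=0x0d, sp=0xba
epilogue: pop r0=0xf6, sp=0xbb
r2 is caller-saved → body value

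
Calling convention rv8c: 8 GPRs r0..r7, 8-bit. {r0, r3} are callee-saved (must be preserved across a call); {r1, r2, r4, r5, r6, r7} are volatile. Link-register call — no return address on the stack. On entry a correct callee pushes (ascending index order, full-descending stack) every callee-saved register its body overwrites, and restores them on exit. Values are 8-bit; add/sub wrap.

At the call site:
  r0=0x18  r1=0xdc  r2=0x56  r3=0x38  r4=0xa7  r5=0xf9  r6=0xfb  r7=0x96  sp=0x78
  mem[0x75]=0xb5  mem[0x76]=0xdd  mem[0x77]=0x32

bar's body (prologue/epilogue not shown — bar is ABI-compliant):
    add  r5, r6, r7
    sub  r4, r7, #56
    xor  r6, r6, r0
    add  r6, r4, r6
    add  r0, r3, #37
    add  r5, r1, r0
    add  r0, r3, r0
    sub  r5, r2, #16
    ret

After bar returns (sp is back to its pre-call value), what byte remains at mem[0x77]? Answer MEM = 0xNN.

prologue: push r0 → mem[0x77]=0x18, sp=0x77
body[0] add  r5, r6, r7 → r5=0x91
body[1] sub  r4, r7, #56 → r4=0x5e
body[2] xor  r6, r6, r0 → r6=0xe3
body[3] add  r6, r4, r6 → r6=0x41
body[4] add  r0, r3, #37 → r0=0x5d
body[5] add  r5, r1, r0 → r5=0x39
body[6] add  r0, r3, r0 → r0=0x95
body[7] sub  r5, r2, #16 → r5=0x46
epilogue: pop r0=0x18, sp=0x78
prologue pushed ['r0'] at ['0x77']

MEM = 0x18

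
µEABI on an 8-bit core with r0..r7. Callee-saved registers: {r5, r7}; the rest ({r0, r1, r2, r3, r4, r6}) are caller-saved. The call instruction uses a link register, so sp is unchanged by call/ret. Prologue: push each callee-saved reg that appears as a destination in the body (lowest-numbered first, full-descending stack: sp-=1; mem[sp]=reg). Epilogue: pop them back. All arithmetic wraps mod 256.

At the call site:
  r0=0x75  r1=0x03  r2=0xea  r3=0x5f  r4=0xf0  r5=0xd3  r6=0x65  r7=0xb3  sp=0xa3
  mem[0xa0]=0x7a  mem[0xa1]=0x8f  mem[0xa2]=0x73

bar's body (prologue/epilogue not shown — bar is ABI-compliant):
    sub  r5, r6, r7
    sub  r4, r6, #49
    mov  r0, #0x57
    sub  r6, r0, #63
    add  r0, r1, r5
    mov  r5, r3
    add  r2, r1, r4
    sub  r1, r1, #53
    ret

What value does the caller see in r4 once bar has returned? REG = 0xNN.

REG = 0x34

prologue: push r5 → mem[0xa2]=0xd3, sp=0xa2
body[0] sub  r5, r6, r7 → r5=0xb2
body[1] sub  r4, r6, #49 → r4=0x34
body[2] mov  r0, #0x57 → r0=0x57
body[3] sub  r6, r0, #63 → r6=0x18
body[4] add  r0, r1, r5 → r0=0xb5
body[5] mov  r5, r3 → r5=0x5f
body[6] add  r2, r1, r4 → r2=0x37
body[7] sub  r1, r1, #53 → r1=0xce
epilogue: pop r5=0xd3, sp=0xa3
r4 is caller-saved → body value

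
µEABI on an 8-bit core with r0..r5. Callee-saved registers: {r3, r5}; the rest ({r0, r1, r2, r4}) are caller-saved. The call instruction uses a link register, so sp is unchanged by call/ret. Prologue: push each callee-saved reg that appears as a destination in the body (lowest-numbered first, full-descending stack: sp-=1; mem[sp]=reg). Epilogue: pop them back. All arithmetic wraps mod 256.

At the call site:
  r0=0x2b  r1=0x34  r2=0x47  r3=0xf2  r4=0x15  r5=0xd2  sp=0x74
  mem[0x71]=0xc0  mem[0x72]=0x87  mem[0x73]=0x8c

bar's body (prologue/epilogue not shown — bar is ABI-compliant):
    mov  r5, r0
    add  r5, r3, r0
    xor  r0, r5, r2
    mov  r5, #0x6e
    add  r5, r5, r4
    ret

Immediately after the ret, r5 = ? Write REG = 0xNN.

prologue: push r5 -> mem[0x73]=0xd2, sp=0x73
body[0] mov  r5, r0 -> r5=0x2b
body[1] add  r5, r3, r0 -> r5=0x1d
body[2] xor  r0, r5, r2 -> r0=0x5a
body[3] mov  r5, #0x6e -> r5=0x6e
body[4] add  r5, r5, r4 -> r5=0x83
epilogue: pop r5=0xd2, sp=0x74
r5 is callee-saved -> restored

REG = 0xd2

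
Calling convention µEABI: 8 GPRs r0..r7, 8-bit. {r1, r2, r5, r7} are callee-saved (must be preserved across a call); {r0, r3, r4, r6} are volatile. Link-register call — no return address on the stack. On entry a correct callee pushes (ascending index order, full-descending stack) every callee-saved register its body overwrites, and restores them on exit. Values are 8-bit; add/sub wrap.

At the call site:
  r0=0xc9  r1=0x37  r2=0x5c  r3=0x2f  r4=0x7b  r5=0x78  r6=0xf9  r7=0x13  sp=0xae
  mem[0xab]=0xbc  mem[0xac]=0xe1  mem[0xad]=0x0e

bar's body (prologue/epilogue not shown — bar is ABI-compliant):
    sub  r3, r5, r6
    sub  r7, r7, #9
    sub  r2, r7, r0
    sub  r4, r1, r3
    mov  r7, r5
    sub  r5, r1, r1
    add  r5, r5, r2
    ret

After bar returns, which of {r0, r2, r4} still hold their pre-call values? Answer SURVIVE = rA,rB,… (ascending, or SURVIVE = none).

prologue: push r2 -> mem[0xad]=0x5c, sp=0xad
prologue: push r5 -> mem[0xac]=0x78, sp=0xac
prologue: push r7 -> mem[0xab]=0x13, sp=0xab
body[0] sub  r3, r5, r6 -> r3=0x7f
body[1] sub  r7, r7, #9 -> r7=0x0a
body[2] sub  r2, r7, r0 -> r2=0x41
body[3] sub  r4, r1, r3 -> r4=0xb8
body[4] mov  r7, r5 -> r7=0x78
body[5] sub  r5, r1, r1 -> r5=0x00
body[6] add  r5, r5, r2 -> r5=0x41
epilogue: pop r7=0x13, sp=0xac
epilogue: pop r5=0x78, sp=0xad
epilogue: pop r2=0x5c, sp=0xae
r0: caller-saved, written=False
r2: callee-saved, written=True
r4: caller-saved, written=True

SURVIVE = r0,r2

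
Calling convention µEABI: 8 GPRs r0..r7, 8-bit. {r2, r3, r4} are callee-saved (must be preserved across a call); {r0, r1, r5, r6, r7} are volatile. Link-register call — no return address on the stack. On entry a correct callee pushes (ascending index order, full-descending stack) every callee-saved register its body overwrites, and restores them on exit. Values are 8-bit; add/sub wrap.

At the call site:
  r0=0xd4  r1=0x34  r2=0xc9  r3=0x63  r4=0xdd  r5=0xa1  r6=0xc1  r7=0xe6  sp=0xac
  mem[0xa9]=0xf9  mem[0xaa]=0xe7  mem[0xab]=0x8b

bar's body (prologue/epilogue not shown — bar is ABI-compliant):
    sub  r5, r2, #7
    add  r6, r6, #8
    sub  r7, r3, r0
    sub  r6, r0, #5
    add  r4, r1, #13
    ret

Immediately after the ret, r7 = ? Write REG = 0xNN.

prologue: push r4 -> mem[0xab]=0xdd, sp=0xab
body[0] sub  r5, r2, #7 -> r5=0xc2
body[1] add  r6, r6, #8 -> r6=0xc9
body[2] sub  r7, r3, r0 -> r7=0x8f
body[3] sub  r6, r0, #5 -> r6=0xcf
body[4] add  r4, r1, #13 -> r4=0x41
epilogue: pop r4=0xdd, sp=0xac
r7 is caller-saved -> body value

REG = 0x8f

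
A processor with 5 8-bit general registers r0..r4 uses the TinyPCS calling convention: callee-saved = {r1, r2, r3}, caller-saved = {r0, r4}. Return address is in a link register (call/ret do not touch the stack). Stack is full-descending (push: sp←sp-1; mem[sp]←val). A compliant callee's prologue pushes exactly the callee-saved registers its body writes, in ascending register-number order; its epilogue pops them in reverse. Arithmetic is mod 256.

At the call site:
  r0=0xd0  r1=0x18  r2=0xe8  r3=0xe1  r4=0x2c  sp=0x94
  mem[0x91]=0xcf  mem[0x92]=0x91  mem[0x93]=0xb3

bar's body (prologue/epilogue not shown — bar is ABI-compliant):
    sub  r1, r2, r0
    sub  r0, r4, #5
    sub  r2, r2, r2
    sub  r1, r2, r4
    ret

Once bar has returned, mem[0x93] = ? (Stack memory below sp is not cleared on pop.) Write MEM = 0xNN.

prologue: push r1 -> mem[0x93]=0x18, sp=0x93
prologue: push r2 -> mem[0x92]=0xe8, sp=0x92
body[0] sub  r1, r2, r0 -> r1=0x18
body[1] sub  r0, r4, #5 -> r0=0x27
body[2] sub  r2, r2, r2 -> r2=0x00
body[3] sub  r1, r2, r4 -> r1=0xd4
epilogue: pop r2=0xe8, sp=0x93
epilogue: pop r1=0x18, sp=0x94
prologue pushed ['r1', 'r2'] at ['0x93', '0x92']

MEM = 0x18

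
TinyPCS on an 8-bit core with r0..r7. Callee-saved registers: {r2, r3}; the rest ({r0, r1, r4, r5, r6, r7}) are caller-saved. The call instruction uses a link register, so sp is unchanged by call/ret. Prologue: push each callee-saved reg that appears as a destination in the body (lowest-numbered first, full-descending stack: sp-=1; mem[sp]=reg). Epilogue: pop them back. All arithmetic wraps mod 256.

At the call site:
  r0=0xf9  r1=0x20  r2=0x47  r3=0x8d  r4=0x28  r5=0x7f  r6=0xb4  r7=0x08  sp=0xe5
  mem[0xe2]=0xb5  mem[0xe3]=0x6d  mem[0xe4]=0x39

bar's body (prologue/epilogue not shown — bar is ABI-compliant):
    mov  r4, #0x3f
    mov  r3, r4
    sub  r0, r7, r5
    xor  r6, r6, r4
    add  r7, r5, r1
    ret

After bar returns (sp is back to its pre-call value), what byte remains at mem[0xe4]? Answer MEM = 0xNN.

prologue: push r3 → mem[0xe4]=0x8d, sp=0xe4
body[0] mov  r4, #0x3f → r4=0x3f
body[1] mov  r3, r4 → r3=0x3f
body[2] sub  r0, r7, r5 → r0=0x89
body[3] xor  r6, r6, r4 → r6=0x8b
body[4] add  r7, r5, r1 → r7=0x9f
epilogue: pop r3=0x8d, sp=0xe5
prologue pushed ['r3'] at ['0xe4']

MEM = 0x8d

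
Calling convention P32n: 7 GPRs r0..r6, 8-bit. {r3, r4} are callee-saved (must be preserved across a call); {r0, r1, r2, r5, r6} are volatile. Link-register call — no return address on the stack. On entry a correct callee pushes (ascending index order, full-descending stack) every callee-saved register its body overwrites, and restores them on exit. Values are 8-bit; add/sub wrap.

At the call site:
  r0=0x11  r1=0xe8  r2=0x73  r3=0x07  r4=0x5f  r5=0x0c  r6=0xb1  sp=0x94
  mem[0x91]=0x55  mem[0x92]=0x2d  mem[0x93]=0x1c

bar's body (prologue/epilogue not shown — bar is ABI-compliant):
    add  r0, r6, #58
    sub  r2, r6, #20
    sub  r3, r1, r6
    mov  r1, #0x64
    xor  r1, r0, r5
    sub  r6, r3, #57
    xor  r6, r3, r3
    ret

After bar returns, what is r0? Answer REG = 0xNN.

prologue: push r3 -> mem[0x93]=0x07, sp=0x93
body[0] add  r0, r6, #58 -> r0=0xeb
body[1] sub  r2, r6, #20 -> r2=0x9d
body[2] sub  r3, r1, r6 -> r3=0x37
body[3] mov  r1, #0x64 -> r1=0x64
body[4] xor  r1, r0, r5 -> r1=0xe7
body[5] sub  r6, r3, #57 -> r6=0xfe
body[6] xor  r6, r3, r3 -> r6=0x00
epilogue: pop r3=0x07, sp=0x94
r0 is caller-saved -> body value

REG = 0xeb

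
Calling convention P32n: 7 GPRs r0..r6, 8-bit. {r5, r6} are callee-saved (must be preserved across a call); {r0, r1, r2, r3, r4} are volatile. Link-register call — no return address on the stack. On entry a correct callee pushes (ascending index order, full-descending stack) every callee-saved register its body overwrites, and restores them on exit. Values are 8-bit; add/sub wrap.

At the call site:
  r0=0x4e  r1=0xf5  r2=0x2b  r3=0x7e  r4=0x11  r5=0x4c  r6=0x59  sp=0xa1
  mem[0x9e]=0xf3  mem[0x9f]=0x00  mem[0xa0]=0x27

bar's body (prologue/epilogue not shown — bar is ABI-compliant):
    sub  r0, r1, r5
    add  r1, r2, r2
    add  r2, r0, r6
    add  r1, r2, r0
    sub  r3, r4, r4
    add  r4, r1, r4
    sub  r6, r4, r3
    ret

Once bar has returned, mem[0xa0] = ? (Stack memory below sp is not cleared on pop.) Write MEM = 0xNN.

prologue: push r6 -> mem[0xa0]=0x59, sp=0xa0
body[0] sub  r0, r1, r5 -> r0=0xa9
body[1] add  r1, r2, r2 -> r1=0x56
body[2] add  r2, r0, r6 -> r2=0x02
body[3] add  r1, r2, r0 -> r1=0xab
body[4] sub  r3, r4, r4 -> r3=0x00
body[5] add  r4, r1, r4 -> r4=0xbc
body[6] sub  r6, r4, r3 -> r6=0xbc
epilogue: pop r6=0x59, sp=0xa1
prologue pushed ['r6'] at ['0xa0']

MEM = 0x59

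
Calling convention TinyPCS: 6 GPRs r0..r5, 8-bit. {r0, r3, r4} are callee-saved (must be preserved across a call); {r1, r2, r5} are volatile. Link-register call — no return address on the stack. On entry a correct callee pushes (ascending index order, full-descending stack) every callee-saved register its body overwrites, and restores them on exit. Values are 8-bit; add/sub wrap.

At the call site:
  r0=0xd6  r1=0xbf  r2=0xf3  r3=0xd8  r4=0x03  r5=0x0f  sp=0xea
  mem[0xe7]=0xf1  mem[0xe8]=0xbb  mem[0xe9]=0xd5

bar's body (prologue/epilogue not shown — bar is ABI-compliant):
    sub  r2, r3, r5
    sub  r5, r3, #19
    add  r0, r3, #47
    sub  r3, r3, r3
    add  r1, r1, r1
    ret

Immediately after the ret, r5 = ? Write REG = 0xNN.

REG = 0xc5

prologue: push r0 → mem[0xe9]=0xd6, sp=0xe9
prologue: push r3 → mem[0xe8]=0xd8, sp=0xe8
body[0] sub  r2, r3, r5 → r2=0xc9
body[1] sub  r5, r3, #19 → r5=0xc5
body[2] add  r0, r3, #47 → r0=0x07
body[3] sub  r3, r3, r3 → r3=0x00
body[4] add  r1, r1, r1 → r1=0x7e
epilogue: pop r3=0xd8, sp=0xe9
epilogue: pop r0=0xd6, sp=0xea
r5 is caller-saved → body value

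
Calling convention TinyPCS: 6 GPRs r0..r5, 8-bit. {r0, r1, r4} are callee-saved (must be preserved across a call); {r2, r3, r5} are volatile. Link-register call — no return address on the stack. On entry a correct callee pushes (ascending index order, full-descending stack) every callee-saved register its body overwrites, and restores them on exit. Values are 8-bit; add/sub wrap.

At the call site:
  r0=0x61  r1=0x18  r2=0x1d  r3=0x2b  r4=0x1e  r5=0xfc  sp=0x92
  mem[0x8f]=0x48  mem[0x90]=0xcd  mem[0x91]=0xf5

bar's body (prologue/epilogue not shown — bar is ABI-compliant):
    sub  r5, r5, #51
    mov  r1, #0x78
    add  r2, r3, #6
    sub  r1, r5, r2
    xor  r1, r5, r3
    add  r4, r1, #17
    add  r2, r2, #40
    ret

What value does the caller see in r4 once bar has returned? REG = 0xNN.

REG = 0x1e

prologue: push r1 -> mem[0x91]=0x18, sp=0x91
prologue: push r4 -> mem[0x90]=0x1e, sp=0x90
body[0] sub  r5, r5, #51 -> r5=0xc9
body[1] mov  r1, #0x78 -> r1=0x78
body[2] add  r2, r3, #6 -> r2=0x31
body[3] sub  r1, r5, r2 -> r1=0x98
body[4] xor  r1, r5, r3 -> r1=0xe2
body[5] add  r4, r1, #17 -> r4=0xf3
body[6] add  r2, r2, #40 -> r2=0x59
epilogue: pop r4=0x1e, sp=0x91
epilogue: pop r1=0x18, sp=0x92
r4 is callee-saved -> restored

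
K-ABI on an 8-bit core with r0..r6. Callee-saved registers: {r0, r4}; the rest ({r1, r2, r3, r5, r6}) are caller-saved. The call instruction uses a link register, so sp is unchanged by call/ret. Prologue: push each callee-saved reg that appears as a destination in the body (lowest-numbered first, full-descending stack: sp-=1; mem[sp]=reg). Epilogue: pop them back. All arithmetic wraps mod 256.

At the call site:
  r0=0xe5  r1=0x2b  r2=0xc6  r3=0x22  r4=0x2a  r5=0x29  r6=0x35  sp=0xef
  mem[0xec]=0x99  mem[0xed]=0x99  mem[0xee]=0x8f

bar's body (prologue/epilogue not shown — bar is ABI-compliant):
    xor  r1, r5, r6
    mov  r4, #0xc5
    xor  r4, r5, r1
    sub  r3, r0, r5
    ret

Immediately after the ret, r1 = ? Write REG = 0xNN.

REG = 0x1c

prologue: push r4 → mem[0xee]=0x2a, sp=0xee
body[0] xor  r1, r5, r6 → r1=0x1c
body[1] mov  r4, #0xc5 → r4=0xc5
body[2] xor  r4, r5, r1 → r4=0x35
body[3] sub  r3, r0, r5 → r3=0xbc
epilogue: pop r4=0x2a, sp=0xef
r1 is caller-saved → body value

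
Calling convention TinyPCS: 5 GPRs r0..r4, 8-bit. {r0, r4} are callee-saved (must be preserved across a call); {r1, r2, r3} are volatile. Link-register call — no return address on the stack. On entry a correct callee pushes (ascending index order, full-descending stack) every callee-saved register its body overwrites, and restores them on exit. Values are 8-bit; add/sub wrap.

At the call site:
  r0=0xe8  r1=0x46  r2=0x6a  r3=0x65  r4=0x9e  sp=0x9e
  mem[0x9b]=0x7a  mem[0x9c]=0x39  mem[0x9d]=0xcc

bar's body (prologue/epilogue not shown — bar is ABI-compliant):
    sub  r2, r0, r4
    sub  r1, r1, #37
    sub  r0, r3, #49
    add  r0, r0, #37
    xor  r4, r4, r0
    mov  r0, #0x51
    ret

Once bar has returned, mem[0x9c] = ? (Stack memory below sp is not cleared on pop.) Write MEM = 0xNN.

MEM = 0x9e

prologue: push r0 → mem[0x9d]=0xe8, sp=0x9d
prologue: push r4 → mem[0x9c]=0x9e, sp=0x9c
body[0] sub  r2, r0, r4 → r2=0x4a
body[1] sub  r1, r1, #37 → r1=0x21
body[2] sub  r0, r3, #49 → r0=0x34
body[3] add  r0, r0, #37 → r0=0x59
body[4] xor  r4, r4, r0 → r4=0xc7
body[5] mov  r0, #0x51 → r0=0x51
epilogue: pop r4=0x9e, sp=0x9d
epilogue: pop r0=0xe8, sp=0x9e
prologue pushed ['r0', 'r4'] at ['0x9d', '0x9c']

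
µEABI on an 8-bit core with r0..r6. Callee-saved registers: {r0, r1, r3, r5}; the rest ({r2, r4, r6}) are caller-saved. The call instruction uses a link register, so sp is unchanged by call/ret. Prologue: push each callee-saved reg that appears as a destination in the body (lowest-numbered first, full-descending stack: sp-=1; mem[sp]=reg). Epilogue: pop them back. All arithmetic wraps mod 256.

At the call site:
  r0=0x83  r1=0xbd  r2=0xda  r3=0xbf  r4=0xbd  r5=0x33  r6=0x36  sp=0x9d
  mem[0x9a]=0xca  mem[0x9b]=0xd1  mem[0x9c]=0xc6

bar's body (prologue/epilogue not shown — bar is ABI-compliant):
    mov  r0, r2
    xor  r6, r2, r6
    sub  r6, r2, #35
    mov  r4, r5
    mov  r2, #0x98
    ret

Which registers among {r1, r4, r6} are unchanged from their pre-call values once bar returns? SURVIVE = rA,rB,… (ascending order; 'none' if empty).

prologue: push r0 → mem[0x9c]=0x83, sp=0x9c
body[0] mov  r0, r2 → r0=0xda
body[1] xor  r6, r2, r6 → r6=0xec
body[2] sub  r6, r2, #35 → r6=0xb7
body[3] mov  r4, r5 → r4=0x33
body[4] mov  r2, #0x98 → r2=0x98
epilogue: pop r0=0x83, sp=0x9d
r1: callee-saved, written=False
r4: caller-saved, written=True
r6: caller-saved, written=True

SURVIVE = r1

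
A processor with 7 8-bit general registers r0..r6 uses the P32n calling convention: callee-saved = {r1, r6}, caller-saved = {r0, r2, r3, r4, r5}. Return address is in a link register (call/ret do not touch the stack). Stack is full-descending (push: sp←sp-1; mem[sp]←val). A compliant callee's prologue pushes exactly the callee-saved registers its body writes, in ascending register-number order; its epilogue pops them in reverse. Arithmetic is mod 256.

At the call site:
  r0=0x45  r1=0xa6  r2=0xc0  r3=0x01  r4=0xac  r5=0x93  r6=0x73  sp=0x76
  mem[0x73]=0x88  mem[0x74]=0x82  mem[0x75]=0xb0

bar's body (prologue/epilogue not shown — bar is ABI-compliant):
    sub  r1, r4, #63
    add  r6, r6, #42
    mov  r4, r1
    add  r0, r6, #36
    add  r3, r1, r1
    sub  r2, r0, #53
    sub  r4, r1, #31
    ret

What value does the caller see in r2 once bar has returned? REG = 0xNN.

prologue: push r1 -> mem[0x75]=0xa6, sp=0x75
prologue: push r6 -> mem[0x74]=0x73, sp=0x74
body[0] sub  r1, r4, #63 -> r1=0x6d
body[1] add  r6, r6, #42 -> r6=0x9d
body[2] mov  r4, r1 -> r4=0x6d
body[3] add  r0, r6, #36 -> r0=0xc1
body[4] add  r3, r1, r1 -> r3=0xda
body[5] sub  r2, r0, #53 -> r2=0x8c
body[6] sub  r4, r1, #31 -> r4=0x4e
epilogue: pop r6=0x73, sp=0x75
epilogue: pop r1=0xa6, sp=0x76
r2 is caller-saved -> body value

REG = 0x8c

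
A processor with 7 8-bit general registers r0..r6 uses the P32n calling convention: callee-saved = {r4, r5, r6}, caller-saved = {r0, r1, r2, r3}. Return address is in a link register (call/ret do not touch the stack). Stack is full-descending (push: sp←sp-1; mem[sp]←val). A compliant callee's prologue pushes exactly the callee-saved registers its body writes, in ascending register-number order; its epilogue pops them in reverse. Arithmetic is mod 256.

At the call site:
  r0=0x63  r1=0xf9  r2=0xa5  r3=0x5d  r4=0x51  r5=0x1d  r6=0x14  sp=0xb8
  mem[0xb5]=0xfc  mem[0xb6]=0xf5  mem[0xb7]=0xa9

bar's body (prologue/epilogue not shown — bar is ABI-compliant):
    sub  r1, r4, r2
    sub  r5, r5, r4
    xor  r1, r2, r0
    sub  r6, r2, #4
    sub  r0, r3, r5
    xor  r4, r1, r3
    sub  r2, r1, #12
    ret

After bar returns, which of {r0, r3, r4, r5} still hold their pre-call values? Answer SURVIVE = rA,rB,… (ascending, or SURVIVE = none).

SURVIVE = r3,r4,r5

prologue: push r4 → mem[0xb7]=0x51, sp=0xb7
prologue: push r5 → mem[0xb6]=0x1d, sp=0xb6
prologue: push r6 → mem[0xb5]=0x14, sp=0xb5
body[0] sub  r1, r4, r2 → r1=0xac
body[1] sub  r5, r5, r4 → r5=0xcc
body[2] xor  r1, r2, r0 → r1=0xc6
body[3] sub  r6, r2, #4 → r6=0xa1
body[4] sub  r0, r3, r5 → r0=0x91
body[5] xor  r4, r1, r3 → r4=0x9b
body[6] sub  r2, r1, #12 → r2=0xba
epilogue: pop r6=0x14, sp=0xb6
epilogue: pop r5=0x1d, sp=0xb7
epilogue: pop r4=0x51, sp=0xb8
r0: caller-saved, written=True
r3: caller-saved, written=False
r4: callee-saved, written=True
r5: callee-saved, written=True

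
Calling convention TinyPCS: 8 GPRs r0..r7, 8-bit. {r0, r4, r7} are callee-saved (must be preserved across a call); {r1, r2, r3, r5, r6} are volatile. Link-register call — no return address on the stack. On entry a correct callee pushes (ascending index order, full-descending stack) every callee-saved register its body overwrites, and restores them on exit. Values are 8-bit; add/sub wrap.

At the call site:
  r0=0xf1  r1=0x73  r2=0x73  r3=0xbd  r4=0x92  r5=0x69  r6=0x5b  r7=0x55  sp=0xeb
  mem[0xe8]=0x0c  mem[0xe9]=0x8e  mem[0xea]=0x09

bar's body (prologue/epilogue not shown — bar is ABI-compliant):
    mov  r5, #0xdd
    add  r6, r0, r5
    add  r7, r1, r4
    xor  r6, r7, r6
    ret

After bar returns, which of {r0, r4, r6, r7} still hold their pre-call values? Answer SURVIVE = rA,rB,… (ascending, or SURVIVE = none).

prologue: push r7 -> mem[0xea]=0x55, sp=0xea
body[0] mov  r5, #0xdd -> r5=0xdd
body[1] add  r6, r0, r5 -> r6=0xce
body[2] add  r7, r1, r4 -> r7=0x05
body[3] xor  r6, r7, r6 -> r6=0xcb
epilogue: pop r7=0x55, sp=0xeb
r0: callee-saved, written=False
r4: callee-saved, written=False
r6: caller-saved, written=True
r7: callee-saved, written=True

SURVIVE = r0,r4,r7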